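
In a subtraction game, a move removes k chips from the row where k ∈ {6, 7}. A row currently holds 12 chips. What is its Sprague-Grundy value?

Compute g(0), g(1), … for moves {6, 7}:
g(0) = mex{} = 0
g(1) = mex{} = 0
g(2) = mex{} = 0
g(3) = mex{} = 0
g(4) = mex{} = 0
g(5) = mex{} = 0
g(6) = mex{0} = 1
g(7) = mex{0} = 1
g(8) = mex{0} = 1
g(9) = mex{0} = 1
g(10) = mex{0} = 1
g(11) = mex{0} = 1
g(12) = mex{0,1} = 2
So g(12) = 2.

2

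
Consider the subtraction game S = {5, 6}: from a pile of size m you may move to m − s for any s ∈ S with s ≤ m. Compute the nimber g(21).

2

Build the Grundy sequence with g(k) = mex{g(k−s) : s ∈ {5, 6}, s ≤ k}:
k:     0  1  2  3  4  5  6  7  8  9 10 11 12 13 14 15 16 17 18 19 20 21
g(k):  0  0  0  0  0  1  1  1  1  1  2  0  0  0  0  0  1  1  1  1  1  2
So g(21) = 2.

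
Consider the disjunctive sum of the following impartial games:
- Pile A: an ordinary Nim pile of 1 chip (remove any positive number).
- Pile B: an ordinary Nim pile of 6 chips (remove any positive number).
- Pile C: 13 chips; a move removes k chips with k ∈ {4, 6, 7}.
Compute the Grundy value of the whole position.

Pile A is a plain Nim pile of size 1, so its Grundy value is 1.
Pile B is a plain Nim pile of size 6, so its Grundy value is 6.
Build the Grundy sequence for pile C with g(k) = mex{g(k−s) : s ∈ {4, 6, 7}, s ≤ k}:
k:     0  1  2  3  4  5  6  7  8  9 10 11 12 13
g(k):  0  0  0  0  1  1  1  1  2  2  2  0  0  0
So g(13) = 0.
By the Sprague-Grundy theorem, the Grundy value of a sum of independent games is the XOR of the component values.
Combined value = 1 ⊕ 6 ⊕ 0 = 7.

7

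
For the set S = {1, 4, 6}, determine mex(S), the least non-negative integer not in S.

0 is not in the set, so the mex is 0.

0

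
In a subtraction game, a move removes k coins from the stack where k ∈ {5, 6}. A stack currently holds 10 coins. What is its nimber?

Grundy values for subtraction set {5, 6}:
k:     0  1  2  3  4  5  6  7  8  9 10
g(k):  0  0  0  0  0  1  1  1  1  1  2
So g(10) = 2.

2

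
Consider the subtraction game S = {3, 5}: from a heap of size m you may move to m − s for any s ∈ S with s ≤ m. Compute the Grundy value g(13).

1

Compute g(0), g(1), … for moves {3, 5}:
g(0) = mex{} = 0
g(1) = mex{} = 0
g(2) = mex{} = 0
g(3) = mex{0} = 1
g(4) = mex{0} = 1
g(5) = mex{0} = 1
g(6) = mex{0,1} = 2
g(7) = mex{0,1} = 2
g(8) = mex{1} = 0
g(9) = mex{1,2} = 0
g(10) = mex{1,2} = 0
g(11) = mex{0,2} = 1
g(12) = mex{0,2} = 1
g(13) = mex{0} = 1
So g(13) = 1.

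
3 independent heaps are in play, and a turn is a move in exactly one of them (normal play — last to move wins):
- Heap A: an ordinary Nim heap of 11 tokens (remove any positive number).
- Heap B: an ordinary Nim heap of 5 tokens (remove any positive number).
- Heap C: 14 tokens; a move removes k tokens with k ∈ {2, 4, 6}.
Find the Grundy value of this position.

13

Heap A is a plain Nim heap of size 11, so its Grundy value is 11.
Heap B is a plain Nim heap of size 5, so its Grundy value is 5.
For heap C, compute g(0), g(1), … with moves {2, 4, 6}:
k:     0  1  2  3  4  5  6  7  8  9 10 11 12 13 14
g(k):  0  0  1  1  2  2  3  3  0  0  1  1  2  2  3
So g(14) = 3.
By the Sprague-Grundy theorem, the Grundy value of a sum of independent games is the XOR of the component values.
Combined value = 11 ⊕ 5 ⊕ 3 = 13.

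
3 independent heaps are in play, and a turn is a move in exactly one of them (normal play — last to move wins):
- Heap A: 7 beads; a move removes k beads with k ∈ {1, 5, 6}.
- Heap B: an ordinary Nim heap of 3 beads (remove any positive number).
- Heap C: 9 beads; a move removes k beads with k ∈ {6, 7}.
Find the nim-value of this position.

1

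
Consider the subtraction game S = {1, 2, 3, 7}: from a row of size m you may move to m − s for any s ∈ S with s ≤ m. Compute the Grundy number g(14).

2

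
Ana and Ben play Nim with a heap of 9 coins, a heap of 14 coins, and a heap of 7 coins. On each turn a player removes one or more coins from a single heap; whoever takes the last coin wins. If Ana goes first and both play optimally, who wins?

Ben wins

Compute the nim-sum pairwise:
9 XOR 14 = 7
7 XOR 7 = 0
The nim-sum is 0, so this is a P-position: the player to move is in a losing position under optimal play; Ana is about to move from it and so loses — Ben wins.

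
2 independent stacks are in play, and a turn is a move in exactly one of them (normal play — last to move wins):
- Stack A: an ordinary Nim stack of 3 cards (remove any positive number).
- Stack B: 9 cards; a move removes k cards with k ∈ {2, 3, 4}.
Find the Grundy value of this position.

Stack A is a plain Nim stack of size 3, so its Grundy value is 3.
Grundy values for stack B (subtraction set {2, 3, 4}):
g(0) = mex{} = 0
g(1) = mex{} = 0
g(2) = mex{0} = 1
g(3) = mex{0} = 1
g(4) = mex{0,1} = 2
g(5) = mex{0,1} = 2
g(6) = mex{1,2} = 0
g(7) = mex{1,2} = 0
g(8) = mex{0,2} = 1
g(9) = mex{0,2} = 1
So g(9) = 1.
The value of a disjunctive sum is the nim-sum of the parts.
Combined value = 3 ⊕ 1 = 2.

2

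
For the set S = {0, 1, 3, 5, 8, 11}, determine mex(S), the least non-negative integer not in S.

2

The values 0, 1 are all present; 2 is the first non-negative integer missing from the set.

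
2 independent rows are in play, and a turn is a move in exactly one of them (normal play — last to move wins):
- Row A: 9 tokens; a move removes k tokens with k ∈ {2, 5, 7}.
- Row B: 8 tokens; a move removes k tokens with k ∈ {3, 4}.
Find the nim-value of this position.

2

Build the Grundy sequence for row A with g(k) = mex{g(k−s) : s ∈ {2, 5, 7}, s ≤ k}:
g(0) = mex{} = 0
g(1) = mex{} = 0
g(2) = mex{0} = 1
g(3) = mex{0} = 1
g(4) = mex{1} = 0
g(5) = mex{0,1} = 2
g(6) = mex{0} = 1
g(7) = mex{0,1,2} = 3
g(8) = mex{0,1} = 2
g(9) = mex{0,1,3} = 2
So g(9) = 2.
Grundy values for row B (subtraction set {3, 4}):
g(0) = mex{} = 0
g(1) = mex{} = 0
g(2) = mex{} = 0
g(3) = mex{0} = 1
g(4) = mex{0} = 1
g(5) = mex{0} = 1
g(6) = mex{0,1} = 2
g(7) = mex{1} = 0
g(8) = mex{1} = 0
So g(8) = 0.
By the Sprague-Grundy theorem, the Grundy value of a sum of independent games is the XOR of the component values.
Combined value = 2 XOR 0 = 2.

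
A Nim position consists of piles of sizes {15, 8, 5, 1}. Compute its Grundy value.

Nim-sum: 15 ^ 8 ^ 5 ^ 1 = 3.

3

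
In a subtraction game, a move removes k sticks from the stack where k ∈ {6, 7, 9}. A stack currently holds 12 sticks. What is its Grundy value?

2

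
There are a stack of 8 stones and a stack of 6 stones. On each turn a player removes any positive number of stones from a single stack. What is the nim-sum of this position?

14

Compute the nim-sum pairwise:
8 ^ 6 = 14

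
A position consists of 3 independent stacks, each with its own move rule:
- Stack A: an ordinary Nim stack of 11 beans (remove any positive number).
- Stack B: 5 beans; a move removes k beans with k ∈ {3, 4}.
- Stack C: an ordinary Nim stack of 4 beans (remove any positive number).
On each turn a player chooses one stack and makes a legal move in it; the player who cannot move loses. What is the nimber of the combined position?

14

Stack A is a plain Nim stack of size 11, so its Grundy value is 11.
For stack B, compute g(0), g(1), … with moves {3, 4}:
g(0) = mex{} = 0
g(1) = mex{} = 0
g(2) = mex{} = 0
g(3) = mex{0} = 1
g(4) = mex{0} = 1
g(5) = mex{0} = 1
So g(5) = 1.
Stack C is a plain Nim stack of size 4, so its Grundy value is 4.
By the Sprague-Grundy theorem, the Grundy value of a sum of independent games is the XOR of the component values.
Combined value = 11 ⊕ 1 ⊕ 4 = 14.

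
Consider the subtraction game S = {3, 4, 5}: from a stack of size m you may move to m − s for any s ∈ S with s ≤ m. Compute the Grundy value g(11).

1

Grundy values for subtraction set {3, 4, 5}:
k:     0  1  2  3  4  5  6  7  8  9 10 11
g(k):  0  0  0  1  1  1  2  2  0  0  0  1
So g(11) = 1.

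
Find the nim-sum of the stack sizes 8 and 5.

Compute the nim-sum pairwise:
8 XOR 5 = 13

13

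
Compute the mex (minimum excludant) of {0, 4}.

1

0 is in the set but 1 is not, so the mex is 1.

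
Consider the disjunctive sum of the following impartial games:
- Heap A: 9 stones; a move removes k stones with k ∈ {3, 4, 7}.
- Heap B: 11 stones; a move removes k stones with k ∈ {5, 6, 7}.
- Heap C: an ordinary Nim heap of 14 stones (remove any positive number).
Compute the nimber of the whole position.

15

For heap A, compute g(0), g(1), … with moves {3, 4, 7}:
k:     0  1  2  3  4  5  6  7  8  9
g(k):  0  0  0  1  1  1  2  2  2  3
So g(9) = 3.
For heap B, compute g(0), g(1), … with moves {5, 6, 7}:
g(0) = mex{} = 0
g(1) = mex{} = 0
g(2) = mex{} = 0
g(3) = mex{} = 0
g(4) = mex{} = 0
g(5) = mex{0} = 1
g(6) = mex{0} = 1
g(7) = mex{0} = 1
g(8) = mex{0} = 1
g(9) = mex{0} = 1
g(10) = mex{0,1} = 2
g(11) = mex{0,1} = 2
So g(11) = 2.
Heap C is a plain Nim heap of size 14, so its Grundy value is 14.
By the Sprague-Grundy theorem, the Grundy value of a sum of independent games is the XOR of the component values.
Combined value = 3 XOR 2 XOR 14 = 15.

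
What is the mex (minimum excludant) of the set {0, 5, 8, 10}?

1

0 is in the set but 1 is not, so the mex is 1.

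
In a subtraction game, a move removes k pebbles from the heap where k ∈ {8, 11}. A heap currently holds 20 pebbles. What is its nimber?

0

Build the Grundy sequence with g(k) = mex{g(k−s) : s ∈ {8, 11}, s ≤ k}:
k:     0  1  2  3  4  5  6  7  8  9 10 11 12 13 14 15 16 17 18 19 20
g(k):  0  0  0  0  0  0  0  0  1  1  1  1  1  1  1  1  2  2  2  0  0
So g(20) = 0.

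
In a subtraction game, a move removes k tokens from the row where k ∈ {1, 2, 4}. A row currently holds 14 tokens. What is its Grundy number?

Build the Grundy sequence with g(k) = mex{g(k−s) : s ∈ {1, 2, 4}, s ≤ k}:
g(0) = mex{} = 0
g(1) = mex{0} = 1
g(2) = mex{0,1} = 2
g(3) = mex{1,2} = 0
g(4) = mex{0,2} = 1
g(5) = mex{0,1} = 2
g(6) = mex{1,2} = 0
g(7) = mex{0,2} = 1
g(8) = mex{0,1} = 2
g(9) = mex{1,2} = 0
g(10) = mex{0,2} = 1
g(11) = mex{0,1} = 2
g(12) = mex{1,2} = 0
g(13) = mex{0,2} = 1
g(14) = mex{0,1} = 2
So g(14) = 2.

2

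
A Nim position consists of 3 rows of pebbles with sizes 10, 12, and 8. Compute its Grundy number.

14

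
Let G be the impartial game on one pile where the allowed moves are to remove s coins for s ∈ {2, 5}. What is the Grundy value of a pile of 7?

Build the Grundy sequence with g(k) = mex{g(k−s) : s ∈ {2, 5}, s ≤ k}:
k:     0  1  2  3  4  5  6  7
g(k):  0  0  1  1  0  2  1  0
So g(7) = 0.

0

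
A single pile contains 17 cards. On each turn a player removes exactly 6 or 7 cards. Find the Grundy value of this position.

0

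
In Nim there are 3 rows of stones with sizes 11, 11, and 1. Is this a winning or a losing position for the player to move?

Bitwise XOR of the heap sizes:
  1011  (11)
  1011  (11)
  0001  (1)
  ----
  0001  (1)
The nim-sum is 1 ≠ 0, so this is an N-position: the player to move can win.

Winning position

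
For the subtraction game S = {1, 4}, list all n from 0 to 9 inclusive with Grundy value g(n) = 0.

Compute g(0), g(1), … for moves {1, 4}:
k:     0  1  2  3  4  5  6  7  8  9
g(k):  0  1  0  1  2  0  1  0  1  2
The P-positions (g = 0) in 0..9 are 0, 2, 5, 7.

0, 2, 5, 7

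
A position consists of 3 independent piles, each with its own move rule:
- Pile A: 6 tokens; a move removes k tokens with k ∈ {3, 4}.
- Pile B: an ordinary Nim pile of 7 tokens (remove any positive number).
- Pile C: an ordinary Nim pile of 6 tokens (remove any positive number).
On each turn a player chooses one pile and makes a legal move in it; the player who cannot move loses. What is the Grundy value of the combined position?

For pile A, compute g(0), g(1), … with moves {3, 4}:
g(0) = mex{} = 0
g(1) = mex{} = 0
g(2) = mex{} = 0
g(3) = mex{0} = 1
g(4) = mex{0} = 1
g(5) = mex{0} = 1
g(6) = mex{0,1} = 2
So g(6) = 2.
Pile B is a plain Nim pile of size 7, so its Grundy value is 7.
Pile C is a plain Nim pile of size 6, so its Grundy value is 6.
By the Sprague-Grundy theorem, the Grundy value of a sum of independent games is the XOR of the component values.
Combined value = 2 XOR 7 XOR 6 = 3.

3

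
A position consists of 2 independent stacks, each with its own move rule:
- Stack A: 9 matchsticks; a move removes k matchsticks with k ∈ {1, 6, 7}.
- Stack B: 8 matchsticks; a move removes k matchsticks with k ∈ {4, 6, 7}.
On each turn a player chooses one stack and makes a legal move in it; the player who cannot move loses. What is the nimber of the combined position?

1

Grundy values for stack A (subtraction set {1, 6, 7}):
k:     0  1  2  3  4  5  6  7  8  9
g(k):  0  1  0  1  0  1  2  3  2  3
So g(9) = 3.
Build the Grundy sequence for stack B with g(k) = mex{g(k−s) : s ∈ {4, 6, 7}, s ≤ k}:
g(0) = mex{} = 0
g(1) = mex{} = 0
g(2) = mex{} = 0
g(3) = mex{} = 0
g(4) = mex{0} = 1
g(5) = mex{0} = 1
g(6) = mex{0} = 1
g(7) = mex{0} = 1
g(8) = mex{0,1} = 2
So g(8) = 2.
The value of a disjunctive sum is the nim-sum of the parts.
Combined value = 3 ⊕ 2 = 1.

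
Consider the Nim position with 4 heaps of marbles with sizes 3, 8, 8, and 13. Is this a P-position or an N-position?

Nim-sum: 3 XOR 8 XOR 8 XOR 13 = 14.
The nim-sum is 14 ≠ 0, so this is an N-position: the player to move can win.

N-position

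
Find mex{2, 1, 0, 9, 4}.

The values 0, 1, 2 are all present; 3 is the first non-negative integer missing from the set.

3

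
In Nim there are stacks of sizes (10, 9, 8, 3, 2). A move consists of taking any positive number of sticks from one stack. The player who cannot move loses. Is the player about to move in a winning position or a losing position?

Winning position

Nim-sum: 10 ⊕ 9 ⊕ 8 ⊕ 3 ⊕ 2 = 10.
The nim-sum is 10 ≠ 0, so this is an N-position: the player to move can win.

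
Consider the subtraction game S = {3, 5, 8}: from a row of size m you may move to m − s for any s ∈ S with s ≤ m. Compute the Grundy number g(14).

1

Grundy values for subtraction set {3, 5, 8}:
g(0) = mex{} = 0
g(1) = mex{} = 0
g(2) = mex{} = 0
g(3) = mex{0} = 1
g(4) = mex{0} = 1
g(5) = mex{0} = 1
g(6) = mex{0,1} = 2
g(7) = mex{0,1} = 2
g(8) = mex{0,1} = 2
g(9) = mex{0,1,2} = 3
g(10) = mex{0,1,2} = 3
g(11) = mex{1,2} = 0
g(12) = mex{1,2,3} = 0
g(13) = mex{1,2,3} = 0
g(14) = mex{0,2,3} = 1
So g(14) = 1.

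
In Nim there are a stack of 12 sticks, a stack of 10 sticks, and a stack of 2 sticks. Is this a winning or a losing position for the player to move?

Winning position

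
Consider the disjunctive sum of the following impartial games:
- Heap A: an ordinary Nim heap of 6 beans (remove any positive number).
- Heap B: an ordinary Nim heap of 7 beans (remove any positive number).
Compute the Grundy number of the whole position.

1

Heap A is a plain Nim heap of size 6, so its Grundy value is 6.
Heap B is a plain Nim heap of size 7, so its Grundy value is 7.
By the Sprague-Grundy theorem, the Grundy value of a sum of independent games is the XOR of the component values.
Combined value = 6 XOR 7 = 1.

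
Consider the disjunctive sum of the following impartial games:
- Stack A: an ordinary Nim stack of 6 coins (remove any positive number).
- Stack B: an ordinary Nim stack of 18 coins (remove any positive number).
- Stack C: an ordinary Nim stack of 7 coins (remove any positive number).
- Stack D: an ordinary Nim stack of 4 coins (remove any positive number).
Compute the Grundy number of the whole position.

23

Stack A is a plain Nim stack of size 6, so its Grundy value is 6.
Stack B is a plain Nim stack of size 18, so its Grundy value is 18.
Stack C is a plain Nim stack of size 7, so its Grundy value is 7.
Stack D is a plain Nim stack of size 4, so its Grundy value is 4.
The value of a disjunctive sum is the nim-sum of the parts.
Combined value = 6 XOR 18 XOR 7 XOR 4 = 23.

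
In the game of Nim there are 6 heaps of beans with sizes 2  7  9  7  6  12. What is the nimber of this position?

1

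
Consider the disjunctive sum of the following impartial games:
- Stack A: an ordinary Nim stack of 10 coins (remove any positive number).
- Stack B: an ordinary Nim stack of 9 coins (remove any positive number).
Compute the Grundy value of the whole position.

3

Stack A is a plain Nim stack of size 10, so its Grundy value is 10.
Stack B is a plain Nim stack of size 9, so its Grundy value is 9.
The value of a disjunctive sum is the nim-sum of the parts.
Combined value = 10 ⊕ 9 = 3.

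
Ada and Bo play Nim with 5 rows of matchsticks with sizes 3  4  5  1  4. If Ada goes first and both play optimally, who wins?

Compute the nim-sum pairwise:
3 ⊕ 4 = 7
7 ⊕ 5 = 2
2 ⊕ 1 = 3
3 ⊕ 4 = 7
The nim-sum is 7 ≠ 0, so this is an N-position: the player to move can win; Ada has a winning move.

Ada wins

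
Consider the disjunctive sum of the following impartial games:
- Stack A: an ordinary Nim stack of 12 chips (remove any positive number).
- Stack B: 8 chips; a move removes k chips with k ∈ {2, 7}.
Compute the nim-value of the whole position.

Stack A is a plain Nim stack of size 12, so its Grundy value is 12.
Grundy values for stack B (subtraction set {2, 7}):
k:     0  1  2  3  4  5  6  7  8
g(k):  0  0  1  1  0  0  1  1  2
So g(8) = 2.
By the Sprague-Grundy theorem, the Grundy value of a sum of independent games is the XOR of the component values.
Combined value = 12 XOR 2 = 14.

14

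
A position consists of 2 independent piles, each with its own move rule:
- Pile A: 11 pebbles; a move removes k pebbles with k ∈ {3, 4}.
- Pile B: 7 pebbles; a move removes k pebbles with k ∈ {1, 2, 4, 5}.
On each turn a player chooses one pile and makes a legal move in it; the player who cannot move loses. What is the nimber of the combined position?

For pile A, compute g(0), g(1), … with moves {3, 4}:
k:     0  1  2  3  4  5  6  7  8  9 10 11
g(k):  0  0  0  1  1  1  2  0  0  0  1  1
So g(11) = 1.
Grundy values for pile B (subtraction set {1, 2, 4, 5}):
k:     0  1  2  3  4  5  6  7
g(k):  0  1  2  0  1  2  0  1
So g(7) = 1.
The value of a disjunctive sum is the nim-sum of the parts.
Combined value = 1 XOR 1 = 0.

0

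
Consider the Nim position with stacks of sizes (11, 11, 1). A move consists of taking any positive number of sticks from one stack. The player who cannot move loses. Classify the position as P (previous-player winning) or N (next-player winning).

N-position

Nim-sum: 11 ⊕ 11 ⊕ 1 = 1.
The nim-sum is 1 ≠ 0, so this is an N-position: the player to move can win.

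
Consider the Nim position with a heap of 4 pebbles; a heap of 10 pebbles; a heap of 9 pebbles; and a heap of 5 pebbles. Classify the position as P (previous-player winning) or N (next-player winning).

N-position

Nim-sum: 4 ^ 10 ^ 9 ^ 5 = 2.
The nim-sum is 2 ≠ 0, so this is an N-position: the player to move can win.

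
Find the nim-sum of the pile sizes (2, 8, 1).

11

Nim-sum: 2 ⊕ 8 ⊕ 1 = 11.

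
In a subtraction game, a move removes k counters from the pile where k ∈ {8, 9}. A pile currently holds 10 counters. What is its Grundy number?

1

Grundy values for subtraction set {8, 9}:
k:     0  1  2  3  4  5  6  7  8  9 10
g(k):  0  0  0  0  0  0  0  0  1  1  1
So g(10) = 1.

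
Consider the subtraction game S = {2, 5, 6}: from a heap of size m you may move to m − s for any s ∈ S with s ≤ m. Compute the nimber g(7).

3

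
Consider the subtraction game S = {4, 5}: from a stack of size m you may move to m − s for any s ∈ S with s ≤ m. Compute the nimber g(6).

1

Compute g(0), g(1), … for moves {4, 5}:
g(0) = mex{} = 0
g(1) = mex{} = 0
g(2) = mex{} = 0
g(3) = mex{} = 0
g(4) = mex{0} = 1
g(5) = mex{0} = 1
g(6) = mex{0} = 1
So g(6) = 1.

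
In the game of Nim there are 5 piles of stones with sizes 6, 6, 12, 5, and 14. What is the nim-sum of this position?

Nim-sum: 6 ⊕ 6 ⊕ 12 ⊕ 5 ⊕ 14 = 7.

7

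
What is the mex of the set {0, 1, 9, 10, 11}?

The values 0, 1 are all present; 2 is the first non-negative integer missing from the set.

2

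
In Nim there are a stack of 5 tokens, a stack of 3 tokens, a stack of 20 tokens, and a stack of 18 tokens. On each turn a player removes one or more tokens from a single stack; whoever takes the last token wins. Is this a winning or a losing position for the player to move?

Losing position

Nim-sum: 5 ⊕ 3 ⊕ 20 ⊕ 18 = 0.
The nim-sum is 0, so this is a P-position: the player to move is in a losing position under optimal play.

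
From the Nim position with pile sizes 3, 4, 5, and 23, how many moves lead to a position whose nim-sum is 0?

1

Nim-sum: 3 XOR 4 XOR 5 XOR 23 = 21.
The overall nim-sum is X = 21. A pile of size p has a winning move iff p XOR X < p (reduce it to p XOR X).
  3: 3 XOR 21 = 22 ≥ 3 — no move.
  4: 4 XOR 21 = 17 ≥ 4 — no move.
  5: 5 XOR 21 = 16 ≥ 5 — no move.
  23: 23 XOR 21 = 2 < 23 — winning move (to 2).
That gives 1 winning move.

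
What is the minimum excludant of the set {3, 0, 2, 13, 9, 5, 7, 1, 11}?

4

The values 0, 1, 2, 3 are all present; 4 is the first non-negative integer missing from the set.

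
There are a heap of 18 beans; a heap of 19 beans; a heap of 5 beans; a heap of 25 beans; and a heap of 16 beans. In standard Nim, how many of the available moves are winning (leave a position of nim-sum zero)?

1

In binary:
  10010  (18)
  10011  (19)
  00101  (5)
  11001  (25)
  10000  (16)
  -----
  01101  (13)
The overall nim-sum is X = 13. A heap of size p has a winning move iff p XOR X < p (reduce it to p XOR X).
  18: 18 XOR 13 = 31 ≥ 18 — no move.
  19: 19 XOR 13 = 30 ≥ 19 — no move.
  5: 5 XOR 13 = 8 ≥ 5 — no move.
  25: 25 XOR 13 = 20 < 25 — winning move (to 20).
  16: 16 XOR 13 = 29 ≥ 16 — no move.
That gives 1 winning move.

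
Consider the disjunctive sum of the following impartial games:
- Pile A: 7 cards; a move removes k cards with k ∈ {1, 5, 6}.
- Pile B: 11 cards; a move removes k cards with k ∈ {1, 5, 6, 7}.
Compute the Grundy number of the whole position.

0

Build the Grundy sequence for pile A with g(k) = mex{g(k−s) : s ∈ {1, 5, 6}, s ≤ k}:
g(0) = mex{} = 0
g(1) = mex{0} = 1
g(2) = mex{1} = 0
g(3) = mex{0} = 1
g(4) = mex{1} = 0
g(5) = mex{0} = 1
g(6) = mex{0,1} = 2
g(7) = mex{0,1,2} = 3
So g(7) = 3.
Grundy values for pile B (subtraction set {1, 5, 6, 7}):
k:     0  1  2  3  4  5  6  7  8  9 10 11
g(k):  0  1  0  1  0  1  2  3  2  3  2  3
So g(11) = 3.
By the Sprague-Grundy theorem, the Grundy value of a sum of independent games is the XOR of the component values.
Combined value = 3 ⊕ 3 = 0.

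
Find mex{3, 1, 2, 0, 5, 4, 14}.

The values 0, 1, 2, 3, 4, 5 are all present; 6 is the first non-negative integer missing from the set.

6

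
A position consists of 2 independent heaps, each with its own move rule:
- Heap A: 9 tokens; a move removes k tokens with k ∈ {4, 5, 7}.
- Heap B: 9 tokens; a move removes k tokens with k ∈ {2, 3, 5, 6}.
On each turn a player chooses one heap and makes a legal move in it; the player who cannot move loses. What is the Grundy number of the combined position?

2

For heap A, compute g(0), g(1), … with moves {4, 5, 7}:
g(0) = mex{} = 0
g(1) = mex{} = 0
g(2) = mex{} = 0
g(3) = mex{} = 0
g(4) = mex{0} = 1
g(5) = mex{0} = 1
g(6) = mex{0} = 1
g(7) = mex{0} = 1
g(8) = mex{0,1} = 2
g(9) = mex{0,1} = 2
So g(9) = 2.
Build the Grundy sequence for heap B with g(k) = mex{g(k−s) : s ∈ {2, 3, 5, 6}, s ≤ k}:
k:     0  1  2  3  4  5  6  7  8  9
g(k):  0  0  1  1  2  2  3  3  0  0
So g(9) = 0.
By the Sprague-Grundy theorem, the Grundy value of a sum of independent games is the XOR of the component values.
Combined value = 2 XOR 0 = 2.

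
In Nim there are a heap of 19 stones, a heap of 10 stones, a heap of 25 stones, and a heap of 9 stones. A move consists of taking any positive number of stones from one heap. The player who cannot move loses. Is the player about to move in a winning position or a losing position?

Winning position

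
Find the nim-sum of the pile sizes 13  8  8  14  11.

8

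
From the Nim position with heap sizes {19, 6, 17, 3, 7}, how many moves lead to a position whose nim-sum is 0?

Compute the nim-sum pairwise:
19 ^ 6 = 21
21 ^ 17 = 4
4 ^ 3 = 7
7 ^ 7 = 0
The nim-sum is already 0, so every move leaves a nonzero nim-sum — there are no winning moves.

0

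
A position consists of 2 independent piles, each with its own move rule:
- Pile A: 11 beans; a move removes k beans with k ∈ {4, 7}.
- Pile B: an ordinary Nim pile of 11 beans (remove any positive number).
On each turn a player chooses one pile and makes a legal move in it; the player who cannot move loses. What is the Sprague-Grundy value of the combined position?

For pile A, compute g(0), g(1), … with moves {4, 7}:
g(0) = mex{} = 0
g(1) = mex{} = 0
g(2) = mex{} = 0
g(3) = mex{} = 0
g(4) = mex{0} = 1
g(5) = mex{0} = 1
g(6) = mex{0} = 1
g(7) = mex{0} = 1
g(8) = mex{0,1} = 2
g(9) = mex{0,1} = 2
g(10) = mex{0,1} = 2
g(11) = mex{1} = 0
So g(11) = 0.
Pile B is a plain Nim pile of size 11, so its Grundy value is 11.
The value of a disjunctive sum is the nim-sum of the parts.
Combined value = 0 ⊕ 11 = 11.

11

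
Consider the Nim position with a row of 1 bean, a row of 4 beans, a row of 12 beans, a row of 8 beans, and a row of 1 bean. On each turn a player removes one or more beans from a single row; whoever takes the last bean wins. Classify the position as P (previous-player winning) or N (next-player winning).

Compute the nim-sum pairwise:
1 ^ 4 = 5
5 ^ 12 = 9
9 ^ 8 = 1
1 ^ 1 = 0
The nim-sum is 0, so this is a P-position: the player to move is in a losing position under optimal play.

P-position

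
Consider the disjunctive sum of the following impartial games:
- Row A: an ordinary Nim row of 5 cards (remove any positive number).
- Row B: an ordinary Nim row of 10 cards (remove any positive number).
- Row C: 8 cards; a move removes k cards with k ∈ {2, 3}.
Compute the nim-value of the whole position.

14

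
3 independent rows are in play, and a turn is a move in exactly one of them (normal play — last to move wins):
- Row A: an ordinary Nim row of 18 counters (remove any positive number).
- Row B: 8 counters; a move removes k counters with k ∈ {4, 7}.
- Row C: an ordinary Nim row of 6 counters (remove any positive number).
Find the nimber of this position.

22

Row A is a plain Nim row of size 18, so its Grundy value is 18.
Grundy values for row B (subtraction set {4, 7}):
g(0) = mex{} = 0
g(1) = mex{} = 0
g(2) = mex{} = 0
g(3) = mex{} = 0
g(4) = mex{0} = 1
g(5) = mex{0} = 1
g(6) = mex{0} = 1
g(7) = mex{0} = 1
g(8) = mex{0,1} = 2
So g(8) = 2.
Row C is a plain Nim row of size 6, so its Grundy value is 6.
By the Sprague-Grundy theorem, the Grundy value of a sum of independent games is the XOR of the component values.
Combined value = 18 ⊕ 2 ⊕ 6 = 22.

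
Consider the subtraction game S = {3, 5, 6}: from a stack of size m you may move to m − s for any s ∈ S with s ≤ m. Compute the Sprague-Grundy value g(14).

1

Build the Grundy sequence with g(k) = mex{g(k−s) : s ∈ {3, 5, 6}, s ≤ k}:
g(0) = mex{} = 0
g(1) = mex{} = 0
g(2) = mex{} = 0
g(3) = mex{0} = 1
g(4) = mex{0} = 1
g(5) = mex{0} = 1
g(6) = mex{0,1} = 2
g(7) = mex{0,1} = 2
g(8) = mex{0,1} = 2
g(9) = mex{1,2} = 0
g(10) = mex{1,2} = 0
g(11) = mex{1,2} = 0
g(12) = mex{0,2} = 1
g(13) = mex{0,2} = 1
g(14) = mex{0,2} = 1
So g(14) = 1.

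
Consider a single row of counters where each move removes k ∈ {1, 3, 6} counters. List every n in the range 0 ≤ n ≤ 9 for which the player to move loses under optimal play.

Grundy values for subtraction set {1, 3, 6}:
k:     0  1  2  3  4  5  6  7  8  9
g(k):  0  1  0  1  0  1  2  3  2  0
The P-positions (g = 0) in 0..9 are 0, 2, 4, 9.

0, 2, 4, 9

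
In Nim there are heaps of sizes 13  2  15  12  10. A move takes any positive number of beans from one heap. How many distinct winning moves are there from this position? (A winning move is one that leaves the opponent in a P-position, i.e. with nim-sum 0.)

Write each in binary and XOR column by column:
  1101  (13)
  0010  (2)
  1111  (15)
  1100  (12)
  1010  (10)
  ----
  0110  (6)
The overall nim-sum is X = 6. A heap of size p has a winning move iff p XOR X < p (reduce it to p XOR X).
  13: 13 XOR 6 = 11 < 13 — winning move (to 11).
  2: 2 XOR 6 = 4 ≥ 2 — no move.
  15: 15 XOR 6 = 9 < 15 — winning move (to 9).
  12: 12 XOR 6 = 10 < 12 — winning move (to 10).
  10: 10 XOR 6 = 12 ≥ 10 — no move.
That gives 3 winning moves.

3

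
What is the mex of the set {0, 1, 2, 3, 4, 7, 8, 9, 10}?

5

The values 0, 1, 2, 3, 4 are all present; 5 is the first non-negative integer missing from the set.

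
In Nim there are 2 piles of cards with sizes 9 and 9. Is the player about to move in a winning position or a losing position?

Losing position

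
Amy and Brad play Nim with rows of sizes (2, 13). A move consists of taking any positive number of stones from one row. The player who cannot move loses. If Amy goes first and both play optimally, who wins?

Amy wins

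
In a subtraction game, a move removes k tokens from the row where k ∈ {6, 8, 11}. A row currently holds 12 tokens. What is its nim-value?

Compute g(0), g(1), … for moves {6, 8, 11}:
k:     0  1  2  3  4  5  6  7  8  9 10 11 12
g(k):  0  0  0  0  0  0  1  1  1  1  1  1  2
So g(12) = 2.

2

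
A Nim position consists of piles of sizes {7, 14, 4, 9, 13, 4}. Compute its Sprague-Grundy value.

Nim-sum: 7 XOR 14 XOR 4 XOR 9 XOR 13 XOR 4 = 13.

13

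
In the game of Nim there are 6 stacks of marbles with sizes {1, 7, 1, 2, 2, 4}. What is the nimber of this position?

3

In binary:
  001  (1)
  111  (7)
  001  (1)
  010  (2)
  010  (2)
  100  (4)
  ---
  011  (3)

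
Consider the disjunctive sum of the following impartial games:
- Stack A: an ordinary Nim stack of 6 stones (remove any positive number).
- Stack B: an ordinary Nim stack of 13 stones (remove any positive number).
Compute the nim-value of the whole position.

11

Stack A is a plain Nim stack of size 6, so its Grundy value is 6.
Stack B is a plain Nim stack of size 13, so its Grundy value is 13.
The value of a disjunctive sum is the nim-sum of the parts.
Combined value = 6 XOR 13 = 11.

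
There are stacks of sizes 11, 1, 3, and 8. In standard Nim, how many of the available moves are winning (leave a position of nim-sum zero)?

3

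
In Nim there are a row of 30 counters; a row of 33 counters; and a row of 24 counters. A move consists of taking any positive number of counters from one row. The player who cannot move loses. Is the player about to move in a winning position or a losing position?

Winning position

Compute the nim-sum pairwise:
30 ^ 33 = 63
63 ^ 24 = 39
The nim-sum is 39 ≠ 0, so this is an N-position: the player to move can win.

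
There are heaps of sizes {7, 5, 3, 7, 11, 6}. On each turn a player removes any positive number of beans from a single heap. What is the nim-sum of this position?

11

Compute the nim-sum pairwise:
7 ⊕ 5 = 2
2 ⊕ 3 = 1
1 ⊕ 7 = 6
6 ⊕ 11 = 13
13 ⊕ 6 = 11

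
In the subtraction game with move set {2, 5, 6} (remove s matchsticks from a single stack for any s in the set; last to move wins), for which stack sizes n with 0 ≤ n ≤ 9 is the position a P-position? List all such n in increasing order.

0, 1, 4, 8

Compute g(0), g(1), … for moves {2, 5, 6}:
k:     0  1  2  3  4  5  6  7  8  9
g(k):  0  0  1  1  0  2  1  3  0  2
The P-positions (g = 0) in 0..9 are 0, 1, 4, 8.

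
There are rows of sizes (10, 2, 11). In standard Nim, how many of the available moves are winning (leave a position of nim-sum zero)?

3

In binary:
  1010  (10)
  0010  (2)
  1011  (11)
  ----
  0011  (3)
The overall nim-sum is X = 3. A row of size p has a winning move iff p XOR X < p (reduce it to p XOR X).
  10: 10 XOR 3 = 9 < 10 — winning move (to 9).
  2: 2 XOR 3 = 1 < 2 — winning move (to 1).
  11: 11 XOR 3 = 8 < 11 — winning move (to 8).
That gives 3 winning moves.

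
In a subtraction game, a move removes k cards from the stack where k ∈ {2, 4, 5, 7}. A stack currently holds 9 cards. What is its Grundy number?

Grundy values for subtraction set {2, 4, 5, 7}:
g(0) = mex{} = 0
g(1) = mex{} = 0
g(2) = mex{0} = 1
g(3) = mex{0} = 1
g(4) = mex{0,1} = 2
g(5) = mex{0,1} = 2
g(6) = mex{0,1,2} = 3
g(7) = mex{0,1,2} = 3
g(8) = mex{0,1,2,3} = 4
g(9) = mex{1,2,3} = 0
So g(9) = 0.

0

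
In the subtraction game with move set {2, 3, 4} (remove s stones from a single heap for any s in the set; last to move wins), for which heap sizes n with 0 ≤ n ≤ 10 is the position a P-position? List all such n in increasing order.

0, 1, 6, 7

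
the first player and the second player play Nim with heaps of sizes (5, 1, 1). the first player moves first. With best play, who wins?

In binary:
  101  (5)
  001  (1)
  001  (1)
  ---
  101  (5)
The nim-sum is 5 ≠ 0, so this is an N-position: the player to move can win; the first player has a winning move.

the first player wins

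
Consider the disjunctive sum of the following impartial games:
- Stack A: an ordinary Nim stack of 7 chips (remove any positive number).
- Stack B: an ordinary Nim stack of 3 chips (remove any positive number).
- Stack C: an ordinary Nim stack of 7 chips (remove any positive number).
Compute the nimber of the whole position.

3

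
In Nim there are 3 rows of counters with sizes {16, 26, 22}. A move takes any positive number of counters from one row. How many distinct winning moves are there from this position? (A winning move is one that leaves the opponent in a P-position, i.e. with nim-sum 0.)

3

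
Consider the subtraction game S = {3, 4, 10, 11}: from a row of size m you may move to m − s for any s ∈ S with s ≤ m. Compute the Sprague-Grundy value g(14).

0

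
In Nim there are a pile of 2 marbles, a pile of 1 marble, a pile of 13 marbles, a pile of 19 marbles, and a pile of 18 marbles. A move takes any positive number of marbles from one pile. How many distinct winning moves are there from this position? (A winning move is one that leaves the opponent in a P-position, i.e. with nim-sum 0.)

Write each in binary and XOR column by column:
  00010  (2)
  00001  (1)
  01101  (13)
  10011  (19)
  10010  (18)
  -----
  01111  (15)
The overall nim-sum is X = 15. A pile of size p has a winning move iff p XOR X < p (reduce it to p XOR X).
  2: 2 XOR 15 = 13 ≥ 2 — no move.
  1: 1 XOR 15 = 14 ≥ 1 — no move.
  13: 13 XOR 15 = 2 < 13 — winning move (to 2).
  19: 19 XOR 15 = 28 ≥ 19 — no move.
  18: 18 XOR 15 = 29 ≥ 18 — no move.
That gives 1 winning move.

1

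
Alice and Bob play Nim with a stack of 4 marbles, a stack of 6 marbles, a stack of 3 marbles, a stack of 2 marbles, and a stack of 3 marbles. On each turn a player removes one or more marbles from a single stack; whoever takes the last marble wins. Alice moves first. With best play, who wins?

Compute the nim-sum pairwise:
4 ^ 6 = 2
2 ^ 3 = 1
1 ^ 2 = 3
3 ^ 3 = 0
The nim-sum is 0, so this is a P-position: the player to move is in a losing position under optimal play; Alice is about to move from it and so loses — Bob wins.

Bob wins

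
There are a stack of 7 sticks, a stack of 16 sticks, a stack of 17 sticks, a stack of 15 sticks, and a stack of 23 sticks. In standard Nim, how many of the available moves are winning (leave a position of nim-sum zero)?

Compute the nim-sum pairwise:
7 ⊕ 16 = 23
23 ⊕ 17 = 6
6 ⊕ 15 = 9
9 ⊕ 23 = 30
The overall nim-sum is X = 30. A stack of size p has a winning move iff p XOR X < p (reduce it to p XOR X).
  7: 7 XOR 30 = 25 ≥ 7 — no move.
  16: 16 XOR 30 = 14 < 16 — winning move (to 14).
  17: 17 XOR 30 = 15 < 17 — winning move (to 15).
  15: 15 XOR 30 = 17 ≥ 15 — no move.
  23: 23 XOR 30 = 9 < 23 — winning move (to 9).
That gives 3 winning moves.

3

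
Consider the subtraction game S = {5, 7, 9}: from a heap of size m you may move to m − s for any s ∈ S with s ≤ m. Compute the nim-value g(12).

Build the Grundy sequence with g(k) = mex{g(k−s) : s ∈ {5, 7, 9}, s ≤ k}:
k:     0  1  2  3  4  5  6  7  8  9 10 11 12
g(k):  0  0  0  0  0  1  1  1  1  1  2  2  2
So g(12) = 2.

2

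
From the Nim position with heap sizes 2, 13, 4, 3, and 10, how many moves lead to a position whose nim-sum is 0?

Compute the nim-sum pairwise:
2 XOR 13 = 15
15 XOR 4 = 11
11 XOR 3 = 8
8 XOR 10 = 2
The overall nim-sum is X = 2. A heap of size p has a winning move iff p XOR X < p (reduce it to p XOR X).
  2: 2 XOR 2 = 0 < 2 — winning move (to 0).
  13: 13 XOR 2 = 15 ≥ 13 — no move.
  4: 4 XOR 2 = 6 ≥ 4 — no move.
  3: 3 XOR 2 = 1 < 3 — winning move (to 1).
  10: 10 XOR 2 = 8 < 10 — winning move (to 8).
That gives 3 winning moves.

3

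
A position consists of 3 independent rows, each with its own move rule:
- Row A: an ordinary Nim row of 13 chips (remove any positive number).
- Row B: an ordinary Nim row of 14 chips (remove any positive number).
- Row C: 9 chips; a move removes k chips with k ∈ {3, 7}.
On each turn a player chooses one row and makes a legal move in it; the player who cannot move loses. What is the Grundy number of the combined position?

2

Row A is a plain Nim row of size 13, so its Grundy value is 13.
Row B is a plain Nim row of size 14, so its Grundy value is 14.
Build the Grundy sequence for row C with g(k) = mex{g(k−s) : s ∈ {3, 7}, s ≤ k}:
g(0) = mex{} = 0
g(1) = mex{} = 0
g(2) = mex{} = 0
g(3) = mex{0} = 1
g(4) = mex{0} = 1
g(5) = mex{0} = 1
g(6) = mex{1} = 0
g(7) = mex{0,1} = 2
g(8) = mex{0,1} = 2
g(9) = mex{0} = 1
So g(9) = 1.
By the Sprague-Grundy theorem, the Grundy value of a sum of independent games is the XOR of the component values.
Combined value = 13 ⊕ 14 ⊕ 1 = 2.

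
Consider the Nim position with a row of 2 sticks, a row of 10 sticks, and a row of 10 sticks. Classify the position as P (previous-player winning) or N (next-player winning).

N-position

Compute the nim-sum pairwise:
2 ^ 10 = 8
8 ^ 10 = 2
The nim-sum is 2 ≠ 0, so this is an N-position: the player to move can win.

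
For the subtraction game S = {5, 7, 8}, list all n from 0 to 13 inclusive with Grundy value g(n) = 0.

Build the Grundy sequence with g(k) = mex{g(k−s) : s ∈ {5, 7, 8}, s ≤ k}:
g(0) = mex{} = 0
g(1) = mex{} = 0
g(2) = mex{} = 0
g(3) = mex{} = 0
g(4) = mex{} = 0
g(5) = mex{0} = 1
g(6) = mex{0} = 1
g(7) = mex{0} = 1
g(8) = mex{0} = 1
g(9) = mex{0} = 1
g(10) = mex{0,1} = 2
g(11) = mex{0,1} = 2
g(12) = mex{0,1} = 2
g(13) = mex{1} = 0
The P-positions (g = 0) in 0..13 are 0, 1, 2, 3, 4, 13.

0, 1, 2, 3, 4, 13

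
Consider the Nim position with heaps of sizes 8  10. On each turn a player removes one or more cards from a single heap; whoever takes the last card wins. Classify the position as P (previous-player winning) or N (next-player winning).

Compute the nim-sum pairwise:
8 ^ 10 = 2
The nim-sum is 2 ≠ 0, so this is an N-position: the player to move can win.

N-position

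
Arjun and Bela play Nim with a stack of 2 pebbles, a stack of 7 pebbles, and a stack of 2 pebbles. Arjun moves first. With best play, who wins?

Compute the nim-sum pairwise:
2 XOR 7 = 5
5 XOR 2 = 7
The nim-sum is 7 ≠ 0, so this is an N-position: the player to move can win; Arjun has a winning move.

Arjun wins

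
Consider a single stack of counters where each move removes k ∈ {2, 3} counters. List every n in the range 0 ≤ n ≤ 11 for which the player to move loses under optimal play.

Compute g(0), g(1), … for moves {2, 3}:
g(0) = mex{} = 0
g(1) = mex{} = 0
g(2) = mex{0} = 1
g(3) = mex{0} = 1
g(4) = mex{0,1} = 2
g(5) = mex{1} = 0
g(6) = mex{1,2} = 0
g(7) = mex{0,2} = 1
g(8) = mex{0} = 1
g(9) = mex{0,1} = 2
g(10) = mex{1} = 0
g(11) = mex{1,2} = 0
The P-positions (g = 0) in 0..11 are 0, 1, 5, 6, 10, 11.

0, 1, 5, 6, 10, 11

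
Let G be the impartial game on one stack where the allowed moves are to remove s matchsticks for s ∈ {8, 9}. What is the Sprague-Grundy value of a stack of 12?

Grundy values for subtraction set {8, 9}:
g(0) = mex{} = 0
g(1) = mex{} = 0
g(2) = mex{} = 0
g(3) = mex{} = 0
g(4) = mex{} = 0
g(5) = mex{} = 0
g(6) = mex{} = 0
g(7) = mex{} = 0
g(8) = mex{0} = 1
g(9) = mex{0} = 1
g(10) = mex{0} = 1
g(11) = mex{0} = 1
g(12) = mex{0} = 1
So g(12) = 1.

1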